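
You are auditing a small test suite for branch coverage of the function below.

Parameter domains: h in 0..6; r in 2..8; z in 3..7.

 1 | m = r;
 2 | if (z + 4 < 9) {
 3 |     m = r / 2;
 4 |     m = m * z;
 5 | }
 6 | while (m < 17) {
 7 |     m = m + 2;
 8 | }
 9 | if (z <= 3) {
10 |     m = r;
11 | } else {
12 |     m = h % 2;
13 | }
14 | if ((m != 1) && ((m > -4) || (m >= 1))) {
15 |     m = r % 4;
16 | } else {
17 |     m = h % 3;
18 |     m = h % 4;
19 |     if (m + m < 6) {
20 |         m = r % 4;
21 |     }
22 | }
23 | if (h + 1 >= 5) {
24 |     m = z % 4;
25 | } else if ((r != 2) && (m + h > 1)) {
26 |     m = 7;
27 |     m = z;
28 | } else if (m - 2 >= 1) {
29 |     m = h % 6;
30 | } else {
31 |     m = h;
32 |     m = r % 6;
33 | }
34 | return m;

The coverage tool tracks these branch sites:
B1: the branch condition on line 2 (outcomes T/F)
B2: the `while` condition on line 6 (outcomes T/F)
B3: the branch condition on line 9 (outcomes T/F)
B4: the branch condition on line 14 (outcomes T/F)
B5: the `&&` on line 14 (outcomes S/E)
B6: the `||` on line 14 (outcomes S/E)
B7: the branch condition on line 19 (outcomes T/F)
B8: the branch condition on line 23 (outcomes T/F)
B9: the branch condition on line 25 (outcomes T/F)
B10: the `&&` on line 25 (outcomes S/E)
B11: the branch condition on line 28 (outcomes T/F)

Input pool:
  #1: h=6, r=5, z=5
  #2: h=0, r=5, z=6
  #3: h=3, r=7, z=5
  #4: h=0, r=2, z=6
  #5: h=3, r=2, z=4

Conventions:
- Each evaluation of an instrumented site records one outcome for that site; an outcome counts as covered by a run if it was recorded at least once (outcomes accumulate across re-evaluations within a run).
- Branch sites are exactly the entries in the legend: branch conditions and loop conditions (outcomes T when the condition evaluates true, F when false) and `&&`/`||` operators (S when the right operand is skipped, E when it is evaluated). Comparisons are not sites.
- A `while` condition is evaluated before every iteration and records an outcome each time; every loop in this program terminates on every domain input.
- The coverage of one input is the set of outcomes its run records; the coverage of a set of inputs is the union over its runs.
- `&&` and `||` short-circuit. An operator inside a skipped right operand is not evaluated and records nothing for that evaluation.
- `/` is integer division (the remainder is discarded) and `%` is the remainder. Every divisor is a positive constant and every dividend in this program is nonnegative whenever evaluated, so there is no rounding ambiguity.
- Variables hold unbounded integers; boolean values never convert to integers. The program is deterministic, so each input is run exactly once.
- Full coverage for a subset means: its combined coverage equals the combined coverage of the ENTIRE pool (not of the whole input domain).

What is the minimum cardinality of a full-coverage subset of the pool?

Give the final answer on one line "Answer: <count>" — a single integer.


run #1 (h=6, r=5, z=5) runs B1->F, B2->T, B2->T, B2->T, B2->T, B2->T, B2->T, B2->F, B3->F, B5->E, B6->S, B4->T, B8->T; records B1=F, B2=T, B2=F, B3=F, B4=T, B5=E, B6=S, B8=T
run #2 (h=0, r=5, z=6) runs B1->F, B2->T, B2->T, B2->T, B2->T, B2->T, B2->T, B2->F, B3->F, B5->E, B6->S, B4->T, B8->F, B10->E, ...; records B1=F, B2=T, B2=F, B3=F, B4=T, B5=E, B6=S, B8=F, B9=F, B10=E, B11=F
run #3 (h=3, r=7, z=5) runs B1->F, B2->T, B2->T, B2->T, B2->T, B2->T, B2->F, B3->F, B5->S, B4->F, B7->F, B8->F, B10->E, B9->T; records B1=F, B2=T, B2=F, B3=F, B4=F, B5=S, B7=F, B8=F, B9=T, B10=E
run #4 (h=0, r=2, z=6) runs B1->F, B2->T, B2->T, B2->T, B2->T, B2->T, B2->T, B2->T, B2->T, B2->F, B3->F, B5->E, B6->S, B4->T, ...; records B1=F, B2=T, B2=F, B3=F, B4=T, B5=E, B6=S, B8=F, B9=F, B10=S, B11=F
run #5 (h=3, r=2, z=4) runs B1->T, B2->T, B2->T, B2->T, B2->T, B2->T, B2->T, B2->T, B2->F, B3->F, B5->S, B4->F, B7->F, B8->F, ...; records B1=T, B2=T, B2=F, B3=F, B4=F, B5=S, B7=F, B8=F, B9=F, B10=S, B11=T
together the pool reaches 19 outcomes: B1=T, B1=F, B2=T, B2=F, B3=F, B4=T, B4=F, B5=S, B5=E, B6=S, B7=F, B8=T, B8=F, B9=T, B9=F, B10=S, B10=E, B11=T, B11=F
no size-1 subset reaches all 19 outcomes (best union: 11/19)
no size-2 subset reaches all 19 outcomes (best union: 17/19)
no size-3 subset reaches all 19 outcomes (best union: 18/19)
the canonical winner is {1, 2, 3, 5}: size 4, full 19-outcome coverage, earliest index list among size-4 covers
Answer: 4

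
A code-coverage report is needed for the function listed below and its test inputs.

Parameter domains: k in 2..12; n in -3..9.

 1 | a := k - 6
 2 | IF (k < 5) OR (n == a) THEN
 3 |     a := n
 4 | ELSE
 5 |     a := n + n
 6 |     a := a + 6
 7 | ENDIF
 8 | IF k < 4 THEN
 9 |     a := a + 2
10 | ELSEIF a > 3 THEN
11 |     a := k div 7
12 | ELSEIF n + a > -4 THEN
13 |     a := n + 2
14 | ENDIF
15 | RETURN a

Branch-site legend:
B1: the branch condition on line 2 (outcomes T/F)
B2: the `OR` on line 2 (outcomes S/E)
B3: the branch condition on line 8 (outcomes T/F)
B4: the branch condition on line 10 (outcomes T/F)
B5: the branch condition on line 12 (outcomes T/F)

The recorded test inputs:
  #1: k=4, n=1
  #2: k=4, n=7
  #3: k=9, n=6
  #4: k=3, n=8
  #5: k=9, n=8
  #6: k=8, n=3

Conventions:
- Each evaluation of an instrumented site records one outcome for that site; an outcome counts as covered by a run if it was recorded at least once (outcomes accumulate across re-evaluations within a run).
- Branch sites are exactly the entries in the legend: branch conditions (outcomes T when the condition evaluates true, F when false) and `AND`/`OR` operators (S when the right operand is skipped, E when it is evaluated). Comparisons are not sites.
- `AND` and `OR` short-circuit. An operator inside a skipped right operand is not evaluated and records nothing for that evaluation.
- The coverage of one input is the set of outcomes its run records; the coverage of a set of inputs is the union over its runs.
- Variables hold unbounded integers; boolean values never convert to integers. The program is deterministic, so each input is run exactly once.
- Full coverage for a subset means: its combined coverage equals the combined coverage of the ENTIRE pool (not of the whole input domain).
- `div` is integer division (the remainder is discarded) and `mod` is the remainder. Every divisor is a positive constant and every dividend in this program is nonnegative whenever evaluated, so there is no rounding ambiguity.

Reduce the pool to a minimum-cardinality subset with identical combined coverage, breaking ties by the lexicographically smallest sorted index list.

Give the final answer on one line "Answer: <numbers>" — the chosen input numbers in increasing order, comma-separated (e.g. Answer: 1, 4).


#1 (k=4, n=1) -> B2->S, B1->T, B3->F, B4->F, B5->T; covered: B1=T, B2=S, B3=F, B4=F, B5=T
#2 (k=4, n=7) -> B2->S, B1->T, B3->F, B4->T; covered: B1=T, B2=S, B3=F, B4=T
#3 (k=9, n=6) -> B2->E, B1->F, B3->F, B4->T; covered: B1=F, B2=E, B3=F, B4=T
#4 (k=3, n=8) -> B2->S, B1->T, B3->T; covered: B1=T, B2=S, B3=T
#5 (k=9, n=8) -> B2->E, B1->F, B3->F, B4->T; covered: B1=F, B2=E, B3=F, B4=T
#6 (k=8, n=3) -> B2->E, B1->F, B3->F, B4->T; covered: B1=F, B2=E, B3=F, B4=T
the full pool covers 9 outcomes: B1=T, B1=F, B2=S, B2=E, B3=T, B3=F, B4=T, B4=F, B5=T
every size-1 subset falls short of the 9 outcomes (best: 5/9)
every size-2 subset falls short of the 9 outcomes (best: 8/9)
at size 3, {1, 3, 4} reaches all 9 outcomes; every lexicographically earlier size-3 subset fails
Answer: 1, 3, 4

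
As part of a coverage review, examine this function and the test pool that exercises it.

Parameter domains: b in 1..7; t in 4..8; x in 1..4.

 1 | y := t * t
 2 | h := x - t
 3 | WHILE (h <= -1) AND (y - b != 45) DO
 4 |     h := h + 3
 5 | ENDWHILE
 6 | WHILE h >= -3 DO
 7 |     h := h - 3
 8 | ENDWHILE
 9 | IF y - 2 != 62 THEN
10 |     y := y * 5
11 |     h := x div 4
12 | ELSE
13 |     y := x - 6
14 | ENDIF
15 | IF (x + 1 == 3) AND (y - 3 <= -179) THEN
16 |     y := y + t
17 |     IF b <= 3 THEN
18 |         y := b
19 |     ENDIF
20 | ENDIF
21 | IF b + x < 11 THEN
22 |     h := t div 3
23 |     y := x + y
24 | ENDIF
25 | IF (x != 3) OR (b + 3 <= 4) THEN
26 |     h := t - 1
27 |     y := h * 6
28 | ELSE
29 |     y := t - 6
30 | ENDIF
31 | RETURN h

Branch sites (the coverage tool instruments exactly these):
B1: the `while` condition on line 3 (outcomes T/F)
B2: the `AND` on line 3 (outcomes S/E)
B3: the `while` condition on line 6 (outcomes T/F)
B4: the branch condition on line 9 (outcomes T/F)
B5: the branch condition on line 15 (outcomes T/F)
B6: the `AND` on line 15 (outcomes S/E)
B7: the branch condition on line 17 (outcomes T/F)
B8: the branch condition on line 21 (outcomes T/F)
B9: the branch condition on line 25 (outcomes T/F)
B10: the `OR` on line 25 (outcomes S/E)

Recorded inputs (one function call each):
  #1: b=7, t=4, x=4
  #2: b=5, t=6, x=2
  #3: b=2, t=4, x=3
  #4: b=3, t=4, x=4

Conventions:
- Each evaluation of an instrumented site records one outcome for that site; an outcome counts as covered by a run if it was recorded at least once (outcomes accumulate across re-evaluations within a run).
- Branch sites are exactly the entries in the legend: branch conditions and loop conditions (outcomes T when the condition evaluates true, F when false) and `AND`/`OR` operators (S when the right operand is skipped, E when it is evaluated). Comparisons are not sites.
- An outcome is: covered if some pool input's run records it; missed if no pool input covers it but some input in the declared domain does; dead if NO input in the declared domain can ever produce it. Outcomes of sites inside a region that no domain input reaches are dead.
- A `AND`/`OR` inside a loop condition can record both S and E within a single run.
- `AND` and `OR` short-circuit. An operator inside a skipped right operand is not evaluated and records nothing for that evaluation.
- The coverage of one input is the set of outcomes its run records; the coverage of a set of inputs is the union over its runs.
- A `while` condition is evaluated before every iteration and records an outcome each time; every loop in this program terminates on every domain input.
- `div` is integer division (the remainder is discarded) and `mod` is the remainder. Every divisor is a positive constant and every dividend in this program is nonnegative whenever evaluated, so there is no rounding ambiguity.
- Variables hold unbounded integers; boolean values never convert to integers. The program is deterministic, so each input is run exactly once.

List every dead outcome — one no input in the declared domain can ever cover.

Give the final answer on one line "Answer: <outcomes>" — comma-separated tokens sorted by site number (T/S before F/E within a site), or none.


checking every outcome against all 140 domain inputs:
  B5=T: unreachable across the whole domain -> dead
  B7=T: unreachable across the whole domain -> dead
  B7=F: unreachable across the whole domain -> dead
  reachable outcomes have witnesses, e.g. B1=T (e.g. b=1, t=4, x=1), B1=F (e.g. b=1, t=4, x=1), B2=S (e.g. b=1, t=4, x=1), B2=E (e.g. b=1, t=4, x=1)
Answer: B5=T, B7=T, B7=F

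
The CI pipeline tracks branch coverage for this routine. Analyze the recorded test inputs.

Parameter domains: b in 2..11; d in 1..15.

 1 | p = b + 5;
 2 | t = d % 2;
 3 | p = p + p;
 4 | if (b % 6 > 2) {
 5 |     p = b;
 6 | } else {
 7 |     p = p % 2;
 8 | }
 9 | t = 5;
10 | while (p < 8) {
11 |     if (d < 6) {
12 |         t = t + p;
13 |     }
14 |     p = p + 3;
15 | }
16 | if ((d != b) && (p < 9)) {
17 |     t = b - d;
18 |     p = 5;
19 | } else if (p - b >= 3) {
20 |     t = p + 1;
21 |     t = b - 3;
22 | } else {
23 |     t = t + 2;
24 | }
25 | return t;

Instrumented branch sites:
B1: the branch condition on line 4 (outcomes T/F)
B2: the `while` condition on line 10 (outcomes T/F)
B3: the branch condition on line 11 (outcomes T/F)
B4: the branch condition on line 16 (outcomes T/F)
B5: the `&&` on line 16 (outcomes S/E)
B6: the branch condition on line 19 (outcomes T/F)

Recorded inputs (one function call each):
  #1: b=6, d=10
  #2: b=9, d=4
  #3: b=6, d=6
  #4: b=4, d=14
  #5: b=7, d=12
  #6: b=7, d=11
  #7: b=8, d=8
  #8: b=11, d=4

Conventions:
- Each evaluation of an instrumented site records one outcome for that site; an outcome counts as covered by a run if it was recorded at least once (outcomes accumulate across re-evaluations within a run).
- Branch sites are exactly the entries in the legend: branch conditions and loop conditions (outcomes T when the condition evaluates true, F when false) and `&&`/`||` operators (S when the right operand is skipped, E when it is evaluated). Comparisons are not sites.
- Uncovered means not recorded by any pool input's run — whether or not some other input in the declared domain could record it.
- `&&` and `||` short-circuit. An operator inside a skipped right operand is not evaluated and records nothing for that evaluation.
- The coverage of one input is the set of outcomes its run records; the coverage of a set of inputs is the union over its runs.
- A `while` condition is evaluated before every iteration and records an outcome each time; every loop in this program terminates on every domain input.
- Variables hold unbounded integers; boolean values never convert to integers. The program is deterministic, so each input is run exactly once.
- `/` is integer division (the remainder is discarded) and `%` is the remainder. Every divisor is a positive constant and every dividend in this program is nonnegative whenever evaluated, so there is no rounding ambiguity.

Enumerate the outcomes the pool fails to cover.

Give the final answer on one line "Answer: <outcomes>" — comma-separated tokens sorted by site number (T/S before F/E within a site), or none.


input #1, b=6, d=10: outcomes B1=F, B2=T, B2=F, B3=F, B4=F, B5=E, B6=T
input #2, b=9, d=4: outcomes B1=T, B2=F, B4=F, B5=E, B6=F
input #3, b=6, d=6: outcomes B1=F, B2=T, B2=F, B3=F, B4=F, B5=S, B6=T
input #4, b=4, d=14: outcomes B1=T, B2=T, B2=F, B3=F, B4=F, B5=E, B6=T
input #5, b=7, d=12: outcomes B1=F, B2=T, B2=F, B3=F, B4=F, B5=E, B6=F
input #6, b=7, d=11: outcomes B1=F, B2=T, B2=F, B3=F, B4=F, B5=E, B6=F
input #7, b=8, d=8: outcomes B1=F, B2=T, B2=F, B3=F, B4=F, B5=S, B6=F
input #8, b=11, d=4: outcomes B1=T, B2=F, B4=F, B5=E, B6=F
union over the pool: B1=T, B1=F, B2=T, B2=F, B3=F, B4=F, B5=S, B5=E, B6=T, B6=F
uncovered (2 of 12): B3=T, B4=T
Answer: B3=T, B4=T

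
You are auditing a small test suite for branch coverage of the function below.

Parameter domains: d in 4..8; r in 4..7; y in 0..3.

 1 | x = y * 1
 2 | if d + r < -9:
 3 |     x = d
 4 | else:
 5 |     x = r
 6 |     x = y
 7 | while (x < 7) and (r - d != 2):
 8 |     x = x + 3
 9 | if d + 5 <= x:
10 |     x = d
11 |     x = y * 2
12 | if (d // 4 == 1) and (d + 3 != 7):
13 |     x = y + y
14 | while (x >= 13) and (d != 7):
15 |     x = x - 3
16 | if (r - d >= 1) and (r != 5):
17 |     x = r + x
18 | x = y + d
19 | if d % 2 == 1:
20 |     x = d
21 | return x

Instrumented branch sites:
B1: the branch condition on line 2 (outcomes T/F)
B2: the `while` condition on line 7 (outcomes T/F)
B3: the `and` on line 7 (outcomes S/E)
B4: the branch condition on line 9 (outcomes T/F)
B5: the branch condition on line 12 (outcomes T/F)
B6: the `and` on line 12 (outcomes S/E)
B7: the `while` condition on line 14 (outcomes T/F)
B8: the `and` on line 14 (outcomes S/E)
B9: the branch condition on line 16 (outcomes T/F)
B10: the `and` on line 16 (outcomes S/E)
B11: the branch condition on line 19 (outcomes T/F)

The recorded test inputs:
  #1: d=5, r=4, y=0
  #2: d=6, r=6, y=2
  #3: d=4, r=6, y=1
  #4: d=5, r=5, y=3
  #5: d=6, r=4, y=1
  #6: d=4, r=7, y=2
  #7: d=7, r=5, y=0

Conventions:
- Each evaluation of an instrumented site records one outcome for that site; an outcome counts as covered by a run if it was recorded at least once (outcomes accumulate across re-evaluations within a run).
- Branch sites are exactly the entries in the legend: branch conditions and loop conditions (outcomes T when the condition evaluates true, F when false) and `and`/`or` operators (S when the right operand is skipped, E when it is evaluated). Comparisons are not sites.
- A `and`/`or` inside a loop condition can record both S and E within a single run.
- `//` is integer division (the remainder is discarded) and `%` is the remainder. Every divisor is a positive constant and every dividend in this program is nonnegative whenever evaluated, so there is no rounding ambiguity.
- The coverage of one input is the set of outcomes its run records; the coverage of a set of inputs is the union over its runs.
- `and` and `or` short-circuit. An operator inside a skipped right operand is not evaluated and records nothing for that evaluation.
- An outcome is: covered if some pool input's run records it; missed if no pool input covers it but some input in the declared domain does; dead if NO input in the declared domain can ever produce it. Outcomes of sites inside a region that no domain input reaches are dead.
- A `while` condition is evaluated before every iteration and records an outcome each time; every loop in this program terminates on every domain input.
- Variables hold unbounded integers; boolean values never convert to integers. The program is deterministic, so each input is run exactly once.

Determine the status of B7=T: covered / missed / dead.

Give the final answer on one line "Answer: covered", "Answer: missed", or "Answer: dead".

no pool input records B7=T
checking all 80 inputs in the declared domain: B7=T is never recorded -> dead

Answer: dead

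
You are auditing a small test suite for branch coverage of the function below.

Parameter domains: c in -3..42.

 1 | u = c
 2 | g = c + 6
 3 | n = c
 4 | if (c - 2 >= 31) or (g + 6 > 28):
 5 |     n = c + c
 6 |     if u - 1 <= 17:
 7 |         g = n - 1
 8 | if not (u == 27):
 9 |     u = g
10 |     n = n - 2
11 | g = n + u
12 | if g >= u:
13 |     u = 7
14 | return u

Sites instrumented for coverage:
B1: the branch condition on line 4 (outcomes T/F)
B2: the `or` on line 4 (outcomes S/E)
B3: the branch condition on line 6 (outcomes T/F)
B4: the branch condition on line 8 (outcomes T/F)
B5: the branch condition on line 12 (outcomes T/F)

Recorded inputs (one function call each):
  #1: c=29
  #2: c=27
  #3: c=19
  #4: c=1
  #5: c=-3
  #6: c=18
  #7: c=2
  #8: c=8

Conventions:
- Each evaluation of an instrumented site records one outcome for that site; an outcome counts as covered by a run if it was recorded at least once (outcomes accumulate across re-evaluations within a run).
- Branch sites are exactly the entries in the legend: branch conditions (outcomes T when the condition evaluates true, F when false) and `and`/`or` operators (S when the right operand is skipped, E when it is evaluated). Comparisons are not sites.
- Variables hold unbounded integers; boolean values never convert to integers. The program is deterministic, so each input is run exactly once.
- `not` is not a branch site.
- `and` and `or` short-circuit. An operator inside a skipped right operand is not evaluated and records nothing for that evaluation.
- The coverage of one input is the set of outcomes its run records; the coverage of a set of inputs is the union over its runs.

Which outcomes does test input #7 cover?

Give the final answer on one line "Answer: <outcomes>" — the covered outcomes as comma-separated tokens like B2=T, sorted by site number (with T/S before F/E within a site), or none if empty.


Running input #7 (c=2), event by event:
  B2->E, B1->F, B4->T, B5->T
collecting distinct outcomes: B1=F, B2=E, B4=T, B5=T
Answer: B1=F, B2=E, B4=T, B5=T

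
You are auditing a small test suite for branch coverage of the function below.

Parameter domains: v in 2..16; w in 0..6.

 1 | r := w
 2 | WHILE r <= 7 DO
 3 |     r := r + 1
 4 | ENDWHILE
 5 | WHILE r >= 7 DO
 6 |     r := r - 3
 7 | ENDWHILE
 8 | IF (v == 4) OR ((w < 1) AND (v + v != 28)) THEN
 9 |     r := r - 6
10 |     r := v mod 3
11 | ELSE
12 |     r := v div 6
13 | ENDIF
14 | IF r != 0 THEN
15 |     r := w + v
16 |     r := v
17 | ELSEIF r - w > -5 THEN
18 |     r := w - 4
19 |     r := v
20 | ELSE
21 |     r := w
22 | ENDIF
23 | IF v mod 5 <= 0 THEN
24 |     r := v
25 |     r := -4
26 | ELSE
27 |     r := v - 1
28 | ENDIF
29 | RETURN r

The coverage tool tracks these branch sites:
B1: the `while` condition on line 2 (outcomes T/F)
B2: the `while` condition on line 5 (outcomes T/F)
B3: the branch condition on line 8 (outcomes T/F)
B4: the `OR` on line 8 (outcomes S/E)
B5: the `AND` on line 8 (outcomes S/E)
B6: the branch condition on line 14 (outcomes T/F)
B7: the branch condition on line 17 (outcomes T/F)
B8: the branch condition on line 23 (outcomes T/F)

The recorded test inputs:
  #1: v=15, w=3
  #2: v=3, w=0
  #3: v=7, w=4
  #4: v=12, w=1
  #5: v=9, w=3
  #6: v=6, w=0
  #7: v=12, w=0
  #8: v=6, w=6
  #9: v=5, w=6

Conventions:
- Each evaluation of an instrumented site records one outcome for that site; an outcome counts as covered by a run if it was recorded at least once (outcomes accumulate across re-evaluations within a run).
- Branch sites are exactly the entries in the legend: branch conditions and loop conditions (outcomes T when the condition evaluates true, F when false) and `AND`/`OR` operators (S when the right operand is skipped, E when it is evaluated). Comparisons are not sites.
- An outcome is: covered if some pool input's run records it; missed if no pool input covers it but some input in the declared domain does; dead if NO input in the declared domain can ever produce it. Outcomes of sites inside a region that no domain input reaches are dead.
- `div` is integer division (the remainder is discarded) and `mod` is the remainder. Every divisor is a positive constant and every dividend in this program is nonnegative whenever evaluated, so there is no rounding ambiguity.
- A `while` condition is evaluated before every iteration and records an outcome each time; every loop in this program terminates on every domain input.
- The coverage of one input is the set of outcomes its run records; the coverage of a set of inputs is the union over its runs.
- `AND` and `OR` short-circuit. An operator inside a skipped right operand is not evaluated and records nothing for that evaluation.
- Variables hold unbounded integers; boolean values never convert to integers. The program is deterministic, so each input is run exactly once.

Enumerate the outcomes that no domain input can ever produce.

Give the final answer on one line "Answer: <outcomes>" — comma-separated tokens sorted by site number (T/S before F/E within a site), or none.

running all 105 domain inputs and tallying outcomes:
  reachable outcomes have witnesses, e.g. B1=T (e.g. v=2, w=0), B1=F (e.g. v=2, w=0), B2=T (e.g. v=2, w=0), B2=F (e.g. v=2, w=0)

Answer: none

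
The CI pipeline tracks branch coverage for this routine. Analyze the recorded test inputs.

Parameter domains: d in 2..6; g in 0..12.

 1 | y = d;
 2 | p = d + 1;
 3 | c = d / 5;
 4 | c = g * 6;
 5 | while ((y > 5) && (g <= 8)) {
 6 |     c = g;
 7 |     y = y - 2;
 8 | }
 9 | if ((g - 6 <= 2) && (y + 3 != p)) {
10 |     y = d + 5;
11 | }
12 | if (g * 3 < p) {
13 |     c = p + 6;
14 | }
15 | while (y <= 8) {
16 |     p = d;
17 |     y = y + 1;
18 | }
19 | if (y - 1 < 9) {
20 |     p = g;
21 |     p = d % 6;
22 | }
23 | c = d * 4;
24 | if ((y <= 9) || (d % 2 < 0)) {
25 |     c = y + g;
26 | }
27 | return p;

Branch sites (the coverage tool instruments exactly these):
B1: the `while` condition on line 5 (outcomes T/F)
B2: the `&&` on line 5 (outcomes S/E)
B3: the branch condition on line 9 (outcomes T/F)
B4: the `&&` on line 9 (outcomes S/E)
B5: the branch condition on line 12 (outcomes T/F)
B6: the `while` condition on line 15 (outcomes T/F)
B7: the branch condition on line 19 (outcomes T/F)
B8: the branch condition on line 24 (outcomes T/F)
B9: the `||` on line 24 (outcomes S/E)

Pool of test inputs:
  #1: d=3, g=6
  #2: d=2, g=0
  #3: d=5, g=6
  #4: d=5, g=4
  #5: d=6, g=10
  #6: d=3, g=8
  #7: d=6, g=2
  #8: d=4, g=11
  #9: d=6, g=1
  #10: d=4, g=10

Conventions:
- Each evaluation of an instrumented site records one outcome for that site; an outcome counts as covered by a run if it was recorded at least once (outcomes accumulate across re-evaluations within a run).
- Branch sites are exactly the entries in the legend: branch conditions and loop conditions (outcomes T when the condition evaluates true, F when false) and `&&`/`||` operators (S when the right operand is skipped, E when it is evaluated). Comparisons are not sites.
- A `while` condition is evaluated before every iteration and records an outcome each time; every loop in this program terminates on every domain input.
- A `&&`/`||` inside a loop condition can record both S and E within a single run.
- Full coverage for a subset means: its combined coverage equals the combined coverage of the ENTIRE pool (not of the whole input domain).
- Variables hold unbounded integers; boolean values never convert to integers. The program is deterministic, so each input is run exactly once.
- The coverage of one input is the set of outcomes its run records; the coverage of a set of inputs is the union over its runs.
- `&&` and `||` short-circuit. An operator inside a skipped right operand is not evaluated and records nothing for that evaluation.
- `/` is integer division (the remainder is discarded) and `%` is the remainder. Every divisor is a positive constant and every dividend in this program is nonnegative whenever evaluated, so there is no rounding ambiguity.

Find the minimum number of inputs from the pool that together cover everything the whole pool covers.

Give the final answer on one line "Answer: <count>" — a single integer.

test 1 (d=3, g=6) hits B1=F, B2=S, B3=T, B4=E, B5=F, B6=T, B6=F, B7=T, B8=T, B9=S
test 2 (d=2, g=0) hits B1=F, B2=S, B3=T, B4=E, B5=T, B6=T, B6=F, B7=T, B8=T, B9=S
test 3 (d=5, g=6) hits B1=F, B2=S, B3=T, B4=E, B5=F, B6=F, B7=F, B8=F, B9=E
test 4 (d=5, g=4) hits B1=F, B2=S, B3=T, B4=E, B5=F, B6=F, B7=F, B8=F, B9=E
test 5 (d=6, g=10) hits B1=F, B2=E, B3=F, B4=S, B5=F, B6=T, B6=F, B7=T, B8=T, B9=S
test 6 (d=3, g=8) hits B1=F, B2=S, B3=T, B4=E, B5=F, B6=T, B6=F, B7=T, B8=T, B9=S
test 7 (d=6, g=2) hits B1=T, B1=F, B2=S, B2=E, B3=F, B4=E, B5=T, B6=T, B6=F, B7=T, B8=T, B9=S
test 8 (d=4, g=11) hits B1=F, B2=S, B3=F, B4=S, B5=F, B6=T, B6=F, B7=T, B8=T, B9=S
test 9 (d=6, g=1) hits B1=T, B1=F, B2=S, B2=E, B3=F, B4=E, B5=T, B6=T, B6=F, B7=T, B8=T, B9=S
test 10 (d=4, g=10) hits B1=F, B2=S, B3=F, B4=S, B5=F, B6=T, B6=F, B7=T, B8=T, B9=S
union over all inputs: B1=T, B1=F, B2=S, B2=E, B3=T, B3=F, B4=S, B4=E, B5=T, B5=F, B6=T, B6=F, B7=T, B7=F, B8=T, B8=F, B9=S, B9=E (18 outcomes)
size 1 is not enough: best union over all size-1 subsets is 12/18
size 2 is not enough: best union over all size-2 subsets is 17/18
at size 3, {3, 5, 7} reaches all 18 outcomes; every lexicographically earlier size-3 subset fails

Answer: 3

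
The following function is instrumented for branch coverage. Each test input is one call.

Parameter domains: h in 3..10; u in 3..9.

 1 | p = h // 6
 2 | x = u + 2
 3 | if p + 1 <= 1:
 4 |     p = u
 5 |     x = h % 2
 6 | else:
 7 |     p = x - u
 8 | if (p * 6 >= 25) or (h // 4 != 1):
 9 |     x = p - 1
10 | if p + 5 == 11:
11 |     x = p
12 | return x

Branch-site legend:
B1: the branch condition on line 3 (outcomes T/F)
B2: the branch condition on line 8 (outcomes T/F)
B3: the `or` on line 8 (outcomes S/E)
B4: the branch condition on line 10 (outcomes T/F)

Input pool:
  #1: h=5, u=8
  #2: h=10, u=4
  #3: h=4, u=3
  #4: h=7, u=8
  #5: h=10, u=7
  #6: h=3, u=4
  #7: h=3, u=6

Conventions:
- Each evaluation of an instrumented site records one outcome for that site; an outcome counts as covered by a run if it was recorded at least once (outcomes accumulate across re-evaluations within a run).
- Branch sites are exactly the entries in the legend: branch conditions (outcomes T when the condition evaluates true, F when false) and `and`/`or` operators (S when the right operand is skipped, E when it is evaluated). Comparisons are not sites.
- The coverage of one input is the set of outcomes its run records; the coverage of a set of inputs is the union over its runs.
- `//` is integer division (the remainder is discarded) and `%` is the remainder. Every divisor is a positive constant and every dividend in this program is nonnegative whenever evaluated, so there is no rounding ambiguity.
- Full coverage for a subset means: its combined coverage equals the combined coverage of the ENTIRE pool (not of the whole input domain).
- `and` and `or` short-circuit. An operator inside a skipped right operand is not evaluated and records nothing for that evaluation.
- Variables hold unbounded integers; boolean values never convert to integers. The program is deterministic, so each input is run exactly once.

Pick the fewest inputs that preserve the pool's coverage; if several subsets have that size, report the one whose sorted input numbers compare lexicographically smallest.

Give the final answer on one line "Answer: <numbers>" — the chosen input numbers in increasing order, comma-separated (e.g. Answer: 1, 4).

#1 (h=5, u=8) -> B1->T, B3->S, B2->T, B4->F; covered: B1=T, B2=T, B3=S, B4=F
#2 (h=10, u=4) -> B1->F, B3->E, B2->T, B4->F; covered: B1=F, B2=T, B3=E, B4=F
#3 (h=4, u=3) -> B1->T, B3->E, B2->F, B4->F; covered: B1=T, B2=F, B3=E, B4=F
#4 (h=7, u=8) -> B1->F, B3->E, B2->F, B4->F; covered: B1=F, B2=F, B3=E, B4=F
#5 (h=10, u=7) -> B1->F, B3->E, B2->T, B4->F; covered: B1=F, B2=T, B3=E, B4=F
#6 (h=3, u=4) -> B1->T, B3->E, B2->T, B4->F; covered: B1=T, B2=T, B3=E, B4=F
#7 (h=3, u=6) -> B1->T, B3->S, B2->T, B4->T; covered: B1=T, B2=T, B3=S, B4=T
union over all inputs: B1=T, B1=F, B2=T, B2=F, B3=S, B3=E, B4=T, B4=F (8 outcomes)
checked all size-1 subsets: none covers 8 outcomes (max 4/8)
size 2: inputs {4, 7} cover all 8 outcomes, and no lexicographically smaller subset of this size does

Answer: 4, 7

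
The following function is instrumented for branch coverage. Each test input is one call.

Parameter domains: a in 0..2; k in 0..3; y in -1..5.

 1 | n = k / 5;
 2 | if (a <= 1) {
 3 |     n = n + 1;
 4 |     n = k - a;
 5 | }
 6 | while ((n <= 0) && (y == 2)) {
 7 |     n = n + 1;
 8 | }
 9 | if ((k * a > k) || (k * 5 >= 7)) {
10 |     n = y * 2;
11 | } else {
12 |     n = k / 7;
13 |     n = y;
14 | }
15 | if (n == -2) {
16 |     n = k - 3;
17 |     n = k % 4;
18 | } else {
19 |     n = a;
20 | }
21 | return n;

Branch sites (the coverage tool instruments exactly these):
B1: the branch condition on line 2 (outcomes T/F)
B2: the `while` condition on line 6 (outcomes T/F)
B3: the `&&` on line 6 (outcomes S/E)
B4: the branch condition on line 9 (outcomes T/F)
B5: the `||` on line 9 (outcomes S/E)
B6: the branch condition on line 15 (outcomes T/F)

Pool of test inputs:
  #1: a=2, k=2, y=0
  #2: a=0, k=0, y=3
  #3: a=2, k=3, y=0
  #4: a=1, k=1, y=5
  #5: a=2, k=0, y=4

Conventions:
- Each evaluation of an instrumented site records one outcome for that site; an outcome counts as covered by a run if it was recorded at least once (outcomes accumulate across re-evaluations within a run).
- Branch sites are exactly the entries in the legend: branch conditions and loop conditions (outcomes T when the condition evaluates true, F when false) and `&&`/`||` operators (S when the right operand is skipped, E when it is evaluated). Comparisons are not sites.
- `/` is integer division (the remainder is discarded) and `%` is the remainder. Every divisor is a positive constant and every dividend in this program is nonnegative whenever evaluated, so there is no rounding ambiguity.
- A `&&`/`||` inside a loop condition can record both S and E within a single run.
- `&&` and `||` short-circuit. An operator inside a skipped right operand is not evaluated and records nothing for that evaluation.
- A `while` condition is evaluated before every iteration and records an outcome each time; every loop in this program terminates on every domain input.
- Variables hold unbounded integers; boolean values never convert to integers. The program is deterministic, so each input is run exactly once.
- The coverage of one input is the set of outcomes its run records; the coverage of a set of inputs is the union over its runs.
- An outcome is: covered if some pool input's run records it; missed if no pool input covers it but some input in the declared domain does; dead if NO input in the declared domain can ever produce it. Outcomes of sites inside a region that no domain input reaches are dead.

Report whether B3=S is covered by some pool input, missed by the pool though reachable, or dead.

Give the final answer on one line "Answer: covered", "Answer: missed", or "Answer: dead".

no pool input records B3=S
but domain input (a=0, k=0, y=2) does record it -> reachable, so missed

Answer: missed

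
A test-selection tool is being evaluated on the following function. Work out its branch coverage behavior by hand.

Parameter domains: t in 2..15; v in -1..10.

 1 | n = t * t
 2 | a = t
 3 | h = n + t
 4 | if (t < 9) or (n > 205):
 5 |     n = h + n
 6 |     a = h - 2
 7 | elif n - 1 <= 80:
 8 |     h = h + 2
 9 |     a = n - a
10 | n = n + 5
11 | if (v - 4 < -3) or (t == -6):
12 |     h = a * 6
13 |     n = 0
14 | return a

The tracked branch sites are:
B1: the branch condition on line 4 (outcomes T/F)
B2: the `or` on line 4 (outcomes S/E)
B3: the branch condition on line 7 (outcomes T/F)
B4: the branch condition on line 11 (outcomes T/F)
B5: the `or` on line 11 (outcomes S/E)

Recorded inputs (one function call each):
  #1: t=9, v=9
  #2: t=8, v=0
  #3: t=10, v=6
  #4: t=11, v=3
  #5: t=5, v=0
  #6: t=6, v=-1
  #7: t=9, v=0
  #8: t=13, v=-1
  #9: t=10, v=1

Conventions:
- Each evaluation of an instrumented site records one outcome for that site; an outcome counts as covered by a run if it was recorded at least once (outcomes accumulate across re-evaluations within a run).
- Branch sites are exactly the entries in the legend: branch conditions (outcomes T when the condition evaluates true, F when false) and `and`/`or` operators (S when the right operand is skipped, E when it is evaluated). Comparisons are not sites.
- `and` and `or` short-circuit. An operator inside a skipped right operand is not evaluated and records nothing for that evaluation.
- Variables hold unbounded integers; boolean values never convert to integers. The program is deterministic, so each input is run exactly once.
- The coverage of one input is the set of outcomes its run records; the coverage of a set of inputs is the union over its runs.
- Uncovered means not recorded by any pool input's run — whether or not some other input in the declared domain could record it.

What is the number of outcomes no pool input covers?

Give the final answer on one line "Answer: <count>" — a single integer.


test 1 (t=9, v=9) fires B2->E, B1->F, B3->T, B5->E, B4->F; hits B1=F, B2=E, B3=T, B4=F, B5=E
test 2 (t=8, v=0) fires B2->S, B1->T, B5->S, B4->T; hits B1=T, B2=S, B4=T, B5=S
test 3 (t=10, v=6) fires B2->E, B1->F, B3->F, B5->E, B4->F; hits B1=F, B2=E, B3=F, B4=F, B5=E
test 4 (t=11, v=3) fires B2->E, B1->F, B3->F, B5->E, B4->F; hits B1=F, B2=E, B3=F, B4=F, B5=E
test 5 (t=5, v=0) fires B2->S, B1->T, B5->S, B4->T; hits B1=T, B2=S, B4=T, B5=S
test 6 (t=6, v=-1) fires B2->S, B1->T, B5->S, B4->T; hits B1=T, B2=S, B4=T, B5=S
test 7 (t=9, v=0) fires B2->E, B1->F, B3->T, B5->S, B4->T; hits B1=F, B2=E, B3=T, B4=T, B5=S
test 8 (t=13, v=-1) fires B2->E, B1->F, B3->F, B5->S, B4->T; hits B1=F, B2=E, B3=F, B4=T, B5=S
test 9 (t=10, v=1) fires B2->E, B1->F, B3->F, B5->E, B4->F; hits B1=F, B2=E, B3=F, B4=F, B5=E
union over the pool: B1=T, B1=F, B2=S, B2=E, B3=T, B3=F, B4=T, B4=F, B5=S, B5=E
uncovered (0 of 10): none
Answer: 0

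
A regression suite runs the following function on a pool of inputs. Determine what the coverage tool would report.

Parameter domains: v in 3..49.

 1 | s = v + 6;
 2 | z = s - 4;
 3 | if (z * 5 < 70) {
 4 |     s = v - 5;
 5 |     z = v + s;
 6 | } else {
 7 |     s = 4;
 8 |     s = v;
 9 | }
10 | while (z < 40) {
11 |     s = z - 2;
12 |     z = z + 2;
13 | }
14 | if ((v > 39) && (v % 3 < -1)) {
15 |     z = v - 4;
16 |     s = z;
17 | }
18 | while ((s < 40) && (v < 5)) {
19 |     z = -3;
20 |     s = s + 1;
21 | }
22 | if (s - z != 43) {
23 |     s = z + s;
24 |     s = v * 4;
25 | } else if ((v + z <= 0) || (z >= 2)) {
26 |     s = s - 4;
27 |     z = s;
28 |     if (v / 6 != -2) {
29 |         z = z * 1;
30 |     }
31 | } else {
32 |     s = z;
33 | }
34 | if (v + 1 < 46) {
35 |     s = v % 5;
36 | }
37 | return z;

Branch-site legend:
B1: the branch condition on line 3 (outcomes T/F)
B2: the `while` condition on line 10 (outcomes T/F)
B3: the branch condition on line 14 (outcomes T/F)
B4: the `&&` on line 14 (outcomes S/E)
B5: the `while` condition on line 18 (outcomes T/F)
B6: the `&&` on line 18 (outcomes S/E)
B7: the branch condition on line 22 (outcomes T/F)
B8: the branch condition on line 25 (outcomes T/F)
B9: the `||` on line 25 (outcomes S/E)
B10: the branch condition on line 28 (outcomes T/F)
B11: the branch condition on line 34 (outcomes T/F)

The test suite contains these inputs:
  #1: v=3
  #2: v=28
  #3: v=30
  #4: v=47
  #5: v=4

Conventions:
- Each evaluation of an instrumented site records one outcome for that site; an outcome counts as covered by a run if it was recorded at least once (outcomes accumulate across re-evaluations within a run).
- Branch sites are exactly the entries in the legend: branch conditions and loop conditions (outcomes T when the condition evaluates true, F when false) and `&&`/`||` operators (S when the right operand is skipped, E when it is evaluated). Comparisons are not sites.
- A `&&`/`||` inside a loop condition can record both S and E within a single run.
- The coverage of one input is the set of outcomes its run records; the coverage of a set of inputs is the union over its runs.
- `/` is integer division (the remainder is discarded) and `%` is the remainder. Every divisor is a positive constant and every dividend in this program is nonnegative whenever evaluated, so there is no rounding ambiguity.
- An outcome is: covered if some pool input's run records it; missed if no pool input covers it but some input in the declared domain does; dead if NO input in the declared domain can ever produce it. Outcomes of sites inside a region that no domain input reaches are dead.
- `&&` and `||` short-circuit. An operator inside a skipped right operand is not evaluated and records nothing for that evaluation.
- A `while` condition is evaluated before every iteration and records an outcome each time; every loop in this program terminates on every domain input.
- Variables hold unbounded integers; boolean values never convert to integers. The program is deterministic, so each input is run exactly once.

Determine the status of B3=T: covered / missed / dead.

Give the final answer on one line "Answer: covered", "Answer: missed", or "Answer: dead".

no pool input records B3=T
checking all 47 inputs in the declared domain: B3=T is never recorded -> dead

Answer: dead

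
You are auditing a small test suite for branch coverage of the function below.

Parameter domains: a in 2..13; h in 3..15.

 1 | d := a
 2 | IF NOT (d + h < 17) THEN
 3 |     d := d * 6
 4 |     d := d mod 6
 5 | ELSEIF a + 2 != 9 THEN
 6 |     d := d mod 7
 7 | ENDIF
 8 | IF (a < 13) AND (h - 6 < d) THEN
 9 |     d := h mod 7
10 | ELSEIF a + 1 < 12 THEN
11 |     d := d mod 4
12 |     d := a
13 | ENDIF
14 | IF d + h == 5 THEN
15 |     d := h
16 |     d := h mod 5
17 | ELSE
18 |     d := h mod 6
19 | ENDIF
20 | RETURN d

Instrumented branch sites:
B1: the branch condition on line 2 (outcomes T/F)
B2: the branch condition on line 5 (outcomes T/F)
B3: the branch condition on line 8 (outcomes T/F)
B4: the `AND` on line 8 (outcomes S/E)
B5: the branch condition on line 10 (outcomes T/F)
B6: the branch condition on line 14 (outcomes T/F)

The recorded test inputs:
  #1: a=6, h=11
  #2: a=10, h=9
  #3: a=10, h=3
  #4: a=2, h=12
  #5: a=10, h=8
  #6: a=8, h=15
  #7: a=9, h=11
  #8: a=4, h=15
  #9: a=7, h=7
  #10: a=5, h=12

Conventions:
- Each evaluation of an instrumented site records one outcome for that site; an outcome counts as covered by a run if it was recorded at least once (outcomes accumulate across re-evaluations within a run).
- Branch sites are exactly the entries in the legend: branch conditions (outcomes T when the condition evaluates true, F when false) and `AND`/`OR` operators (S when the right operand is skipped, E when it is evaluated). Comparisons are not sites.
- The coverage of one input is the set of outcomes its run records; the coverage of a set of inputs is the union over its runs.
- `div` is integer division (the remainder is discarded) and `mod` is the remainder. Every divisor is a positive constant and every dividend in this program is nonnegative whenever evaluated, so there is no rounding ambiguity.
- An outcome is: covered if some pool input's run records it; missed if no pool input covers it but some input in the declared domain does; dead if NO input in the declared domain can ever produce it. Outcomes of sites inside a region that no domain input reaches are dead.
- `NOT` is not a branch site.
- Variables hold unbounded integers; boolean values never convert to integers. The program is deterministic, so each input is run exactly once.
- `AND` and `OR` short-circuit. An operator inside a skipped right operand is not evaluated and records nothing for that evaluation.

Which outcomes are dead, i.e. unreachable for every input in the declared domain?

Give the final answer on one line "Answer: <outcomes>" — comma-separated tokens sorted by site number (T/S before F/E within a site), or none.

running all 156 domain inputs and tallying outcomes:
  reachable outcomes have witnesses, e.g. B1=T (e.g. a=2, h=15), B1=F (e.g. a=2, h=3), B2=T (e.g. a=2, h=3), B2=F (e.g. a=7, h=3)

Answer: none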